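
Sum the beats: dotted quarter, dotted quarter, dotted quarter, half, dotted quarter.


Beat values:
  dotted quarter = 1.5 beats
  dotted quarter = 1.5 beats
  dotted quarter = 1.5 beats
  half = 2 beats
  dotted quarter = 1.5 beats
Sum = 1.5 + 1.5 + 1.5 + 2 + 1.5
= 8 beats


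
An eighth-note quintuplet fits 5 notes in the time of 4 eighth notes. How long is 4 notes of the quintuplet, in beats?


Working:
Quintuplet: 5 notes occupy the space of 4 eighth notes
Space = 4 × 1/2 = 2 beats
Each quintuplet note = 2 / 5 = 2/5 beats
4 notes = 4 × 2/5 = 8/5
= 8/5 beats


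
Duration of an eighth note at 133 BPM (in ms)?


One quarter-note beat = 60000 / BPM = 60000 / 133 ms
Eighth note = 1/2 × quarter note
Duration = 1/2 × 60000 / 133 = 30000 / 133
= 225.6 ms


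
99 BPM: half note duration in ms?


One quarter-note beat = 60000 / BPM = 60000 / 99 ms
Half note = 2 × quarter note
Duration = 2 × 60000 / 99 = 120000 / 99
= 1212.1 ms


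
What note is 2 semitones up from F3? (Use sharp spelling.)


Solution.
F3: chromatic position 5 in octave 3 → absolute = 3×12 + 5 = 41
Transpose up 2: 41 + 2 = 43
43 = 3×12 + 7 → G in octave 3
Result = G3


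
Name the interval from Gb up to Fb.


Letter names: G → F spans 7 letter names → a 7th
Semitones: Gb → Fb = 10 half-steps
A 7th of 10 semitones is a minor 7th
= minor 7th


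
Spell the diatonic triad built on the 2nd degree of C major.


Step by step:
C major scale: C D E F G A B
Diatonic triad on degree 2 stacks scale notes 2, 4, 6: D F A
D→F = 3 semitones; D→A = 7 semitones → minor triad
= D F A (minor)


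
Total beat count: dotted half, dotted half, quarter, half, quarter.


Reasoning:
Beat values:
  dotted half = 3 beats
  dotted half = 3 beats
  quarter = 1 beat
  half = 2 beats
  quarter = 1 beat
Sum = 3 + 3 + 1 + 2 + 1
= 10 beats


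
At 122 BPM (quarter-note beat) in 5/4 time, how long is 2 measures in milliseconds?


Reasoning:
Quarter-note beat duration = 60000 / 122 ms
Beats per measure (5/4) = 5
One measure = 5 × 60000 / 122 = 300000 / 122 ms
2 measures = 2 × 300000 / 122 = 600000 / 122
= 4918.0 ms


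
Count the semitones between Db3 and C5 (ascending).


Absolute semitone position = octave×12 + chromatic position
Db3: 3×12 + 1 = 37
C5: 5×12 + 0 = 60
Difference = 60 - 37 = 23
= 23 semitones


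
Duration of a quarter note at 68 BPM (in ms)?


Step by step:
One quarter-note beat = 60000 / BPM = 60000 / 68 ms
Duration = 60000 / 68
= 882.4 ms


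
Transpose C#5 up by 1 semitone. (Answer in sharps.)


Working:
C#5: chromatic position 1 in octave 5 → absolute = 5×12 + 1 = 61
Transpose up 1: 61 + 1 = 62
62 = 5×12 + 2 → D in octave 5
Result = D5


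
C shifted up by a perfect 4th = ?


Reasoning:
perfect 4th: 4 letter names, 5 semitones
Letter: C + 3 → F
Pitch: C + 5 semitones, spelled as an F → F
= F


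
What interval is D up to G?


Solution.
Letter names: D → G spans 4 letter names → a 4th
Semitones: D → G = 5 half-steps
A 4th of 5 semitones is a perfect 4th
= perfect 4th


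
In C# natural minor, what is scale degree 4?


Natural minor scale pattern: W-H-W-W-H-W-W (2-1-2-2-1-2-2 semitones)
Starting from C#:
  C# + 2 semitones → D#
  D# + 1 semitone → E
  E + 2 semitones → F#
  F# + 2 semitones → G#
  G# + 1 semitone → A
  A + 2 semitones → B
  B + 2 semitones → C#
Scale: C# D# E F# G# A B
Degree 4 = F#


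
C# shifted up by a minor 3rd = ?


Let's work it out.
minor 3rd: 3 letter names, 3 semitones
Letter: C + 2 → E
Pitch: C# + 3 semitones, spelled as an E → E
= E


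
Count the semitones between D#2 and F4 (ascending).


Solution.
Absolute semitone position = octave×12 + chromatic position
D#2: 2×12 + 3 = 27
F4: 4×12 + 5 = 53
Difference = 53 - 27 = 26
= 26 semitones


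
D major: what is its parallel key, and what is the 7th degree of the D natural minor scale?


Solution.
Parallel keys share the same tonic but differ in mode
D major → parallel is D minor
D natural minor scale: D E F G A Bb C
= D minor; 7th degree = C


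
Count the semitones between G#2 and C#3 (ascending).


Solution.
Absolute semitone position = octave×12 + chromatic position
G#2: 2×12 + 8 = 32
C#3: 3×12 + 1 = 37
Difference = 37 - 32 = 5
= 5 semitones


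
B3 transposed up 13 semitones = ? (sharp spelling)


Step by step:
B3: chromatic position 11 in octave 3 → absolute = 3×12 + 11 = 47
Transpose up 13: 47 + 13 = 60
60 = 5×12 + 0 → C in octave 5
Result = C5


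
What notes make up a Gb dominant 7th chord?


Working:
Dominant 7th chord = root + major 3rd + perfect 5th + minor 7th
Seventh chords stack in thirds, so the letter names are G-B-D-F
Root: Gb
Major 3rd above Gb: Bb
Perfect 5th above Gb: Db
Minor 7th above Gb: Fb
Chord = Gb Bb Db Fb


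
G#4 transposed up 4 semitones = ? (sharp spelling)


Let's work it out.
G#4: chromatic position 8 in octave 4 → absolute = 4×12 + 8 = 56
Transpose up 4: 56 + 4 = 60
60 = 5×12 + 0 → C in octave 5
Result = C5


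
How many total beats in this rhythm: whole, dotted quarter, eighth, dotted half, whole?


Let's work it out.
Beat values:
  whole = 4 beats
  dotted quarter = 1.5 beats
  eighth = 0.5 beats
  dotted half = 3 beats
  whole = 4 beats
Sum = 4 + 1.5 + 0.5 + 3 + 4
= 13 beats


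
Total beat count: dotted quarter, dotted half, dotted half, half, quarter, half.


Reasoning:
Beat values:
  dotted quarter = 1.5 beats
  dotted half = 3 beats
  dotted half = 3 beats
  half = 2 beats
  quarter = 1 beat
  half = 2 beats
Sum = 1.5 + 3 + 3 + 2 + 1 + 2
= 12.5 beats


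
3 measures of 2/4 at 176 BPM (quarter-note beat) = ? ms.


Let's work it out.
Quarter-note beat duration = 60000 / 176 ms
Beats per measure (2/4) = 2
One measure = 2 × 60000 / 176 = 120000 / 176 ms
3 measures = 3 × 120000 / 176 = 360000 / 176
= 2045.5 ms


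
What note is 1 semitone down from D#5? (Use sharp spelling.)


Step by step:
D#5: chromatic position 3 in octave 5 → absolute = 5×12 + 3 = 63
Transpose down 1: 63 - 1 = 62
62 = 5×12 + 2 → D in octave 5
Result = D5


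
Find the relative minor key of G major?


Solution.
The relative minor shares the major's key signature and starts on its 6th degree
6th degree = a major 6th above the tonic; a major 6th above G is E
→ relative minor of G major is E minor
= E minor


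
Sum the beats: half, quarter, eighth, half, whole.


Reasoning:
Beat values:
  half = 2 beats
  quarter = 1 beat
  eighth = 0.5 beats
  half = 2 beats
  whole = 4 beats
Sum = 2 + 1 + 0.5 + 2 + 4
= 9.5 beats


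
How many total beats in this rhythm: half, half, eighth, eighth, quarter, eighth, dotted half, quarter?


Beat values:
  half = 2 beats
  half = 2 beats
  eighth = 0.5 beats
  eighth = 0.5 beats
  quarter = 1 beat
  eighth = 0.5 beats
  dotted half = 3 beats
  quarter = 1 beat
Sum = 2 + 2 + 0.5 + 0.5 + 1 + 0.5 + 3 + 1
= 10.5 beats


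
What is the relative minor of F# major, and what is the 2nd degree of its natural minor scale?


Reasoning:
The relative minor shares the major's key signature and starts on its 6th degree
6th degree = a major 6th above the tonic; a major 6th above F# is D#
→ relative minor of F# major is D# minor
D# natural minor scale: D# E# F# G# A# B C#
= D# minor; 2nd degree = E#


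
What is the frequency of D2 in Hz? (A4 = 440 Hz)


Reasoning:
f = 440 × 2^(n/12) where n = semitones from A4
D2: -31 semitones from A4
f = 440 × 2^(-31/12)
f = 73.42 Hz


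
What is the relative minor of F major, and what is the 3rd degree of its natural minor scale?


Step by step:
The relative minor shares the major's key signature and starts on its 6th degree
6th degree = a major 6th above the tonic; a major 6th above F is D
→ relative minor of F major is D minor
D natural minor scale: D E F G A Bb C
= D minor; 3rd degree = F


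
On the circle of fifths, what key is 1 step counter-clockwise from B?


Each counter-clockwise step moves down a perfect 5th (= up a perfect 4th)
From B: B → E
= E


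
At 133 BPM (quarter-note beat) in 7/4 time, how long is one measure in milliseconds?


Step by step:
Quarter-note beat duration = 60000 / 133 ms
Beats per measure (7/4) = 7
One measure = 7 × 60000 / 133 = 420000 / 133 ms
= 3157.9 ms


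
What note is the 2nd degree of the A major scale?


Let's work it out.
Major scale pattern: W-W-H-W-W-W-H (2-2-1-2-2-2-1 semitones)
Starting from A:
  A + 2 semitones → B
  B + 2 semitones → C#
  C# + 1 semitone → D
  D + 2 semitones → E
  E + 2 semitones → F#
  F# + 2 semitones → G#
  G# + 1 semitone → A
Scale: A B C# D E F# G#
Degree 2 = B


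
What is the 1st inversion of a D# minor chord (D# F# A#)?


Root position: D# F# A#
1st inversion: move root up an octave
Bass note: F#
Notes (bottom to top) = F# A# D#


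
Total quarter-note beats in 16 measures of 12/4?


Step by step:
Time signature 12/4: the bottom number 4 means the quarter note gets one count
The top number 12 means 12 quarter-note beats per measure
Total = 12 × 16 measures
= 192 quarter-note beats


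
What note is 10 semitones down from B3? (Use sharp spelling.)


Reasoning:
B3: chromatic position 11 in octave 3 → absolute = 3×12 + 11 = 47
Transpose down 10: 47 - 10 = 37
37 = 3×12 + 1 → C# in octave 3
Result = C#3


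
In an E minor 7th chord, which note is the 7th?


Let's work it out.
Minor 7th chord = root + minor 3rd + perfect 5th + minor 7th
Seventh chords stack in thirds, so the letter names are E-G-B-D
Root: E
Minor 3rd above E: G
Perfect 5th above E: B
Minor 7th above E: D
The 7th = D


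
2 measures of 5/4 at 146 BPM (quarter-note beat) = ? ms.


Let's work it out.
Quarter-note beat duration = 60000 / 146 ms
Beats per measure (5/4) = 5
One measure = 5 × 60000 / 146 = 300000 / 146 ms
2 measures = 2 × 300000 / 146 = 600000 / 146
= 4109.6 ms


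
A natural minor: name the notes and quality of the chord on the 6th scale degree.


A natural minor scale: A B C D E F G
Diatonic triad on degree 6 stacks scale notes 6, 1, 3: F A C
F→A = 4 semitones; F→C = 7 semitones → major triad
= F A C (major)


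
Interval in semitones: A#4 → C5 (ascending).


Absolute semitone position = octave×12 + chromatic position
A#4: 4×12 + 10 = 58
C5: 5×12 + 0 = 60
Difference = 60 - 58 = 2
= 2 semitones


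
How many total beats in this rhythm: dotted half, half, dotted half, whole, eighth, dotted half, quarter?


Reasoning:
Beat values:
  dotted half = 3 beats
  half = 2 beats
  dotted half = 3 beats
  whole = 4 beats
  eighth = 0.5 beats
  dotted half = 3 beats
  quarter = 1 beat
Sum = 3 + 2 + 3 + 4 + 0.5 + 3 + 1
= 16.5 beats


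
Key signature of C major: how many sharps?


Step by step:
Sharp major keys follow the circle of fifths: C(0), G(1), D(2), A(3), E(4), B(5), F#(6), C#(7)
C major has 0 sharps
= 0 sharps


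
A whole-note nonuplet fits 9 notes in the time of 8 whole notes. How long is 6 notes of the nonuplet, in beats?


Step by step:
Nonuplet: 9 notes occupy the space of 8 whole notes
Space = 8 × 4 = 32 beats
Each nonuplet note = 32 / 9 = 32/9 beats
6 notes = 6 × 32/9 = 64/3
= 64/3 beats


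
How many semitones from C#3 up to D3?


Solution.
Absolute semitone position = octave×12 + chromatic position
C#3: 3×12 + 1 = 37
D3: 3×12 + 2 = 38
Difference = 38 - 37 = 1
= 1 semitone


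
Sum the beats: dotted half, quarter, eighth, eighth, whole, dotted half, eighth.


Beat values:
  dotted half = 3 beats
  quarter = 1 beat
  eighth = 0.5 beats
  eighth = 0.5 beats
  whole = 4 beats
  dotted half = 3 beats
  eighth = 0.5 beats
Sum = 3 + 1 + 0.5 + 0.5 + 4 + 3 + 0.5
= 12.5 beats


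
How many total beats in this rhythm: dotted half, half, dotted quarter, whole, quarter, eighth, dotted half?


Let's work it out.
Beat values:
  dotted half = 3 beats
  half = 2 beats
  dotted quarter = 1.5 beats
  whole = 4 beats
  quarter = 1 beat
  eighth = 0.5 beats
  dotted half = 3 beats
Sum = 3 + 2 + 1.5 + 4 + 1 + 0.5 + 3
= 15 beats


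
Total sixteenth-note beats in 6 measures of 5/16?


Time signature 5/16: the bottom number 16 means the sixteenth note gets one count
The top number 5 means 5 sixteenth-note beats per measure
Total = 5 × 6 measures
= 30 sixteenth-note beats


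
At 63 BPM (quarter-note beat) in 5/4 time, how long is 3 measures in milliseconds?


Working:
Quarter-note beat duration = 60000 / 63 ms
Beats per measure (5/4) = 5
One measure = 5 × 60000 / 63 = 300000 / 63 ms
3 measures = 3 × 300000 / 63 = 900000 / 63
= 14285.7 ms


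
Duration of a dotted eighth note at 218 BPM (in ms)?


Let's work it out.
One quarter-note beat = 60000 / BPM = 60000 / 218 ms
Dotted eighth note = 3/4 × quarter note
Duration = 3/4 × 60000 / 218 = 45000 / 218
= 206.4 ms


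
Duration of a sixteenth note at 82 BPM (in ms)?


Solution.
One quarter-note beat = 60000 / BPM = 60000 / 82 ms
Sixteenth note = 1/4 × quarter note
Duration = 1/4 × 60000 / 82 = 15000 / 82
= 182.9 ms


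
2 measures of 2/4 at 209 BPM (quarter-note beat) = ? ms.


Step by step:
Quarter-note beat duration = 60000 / 209 ms
Beats per measure (2/4) = 2
One measure = 2 × 60000 / 209 = 120000 / 209 ms
2 measures = 2 × 120000 / 209 = 240000 / 209
= 1148.3 ms


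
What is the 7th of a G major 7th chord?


Let's work it out.
Major 7th chord = root + major 3rd + perfect 5th + major 7th
Seventh chords stack in thirds, so the letter names are G-B-D-F
Root: G
Major 3rd above G: B
Perfect 5th above G: D
Major 7th above G: F#
The 7th = F#


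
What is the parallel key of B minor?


Solution.
Parallel keys share the same tonic but differ in mode
B minor → parallel is B major
= B major


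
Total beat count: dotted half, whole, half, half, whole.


Reasoning:
Beat values:
  dotted half = 3 beats
  whole = 4 beats
  half = 2 beats
  half = 2 beats
  whole = 4 beats
Sum = 3 + 4 + 2 + 2 + 4
= 15 beats


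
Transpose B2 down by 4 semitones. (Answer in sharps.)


Let's work it out.
B2: chromatic position 11 in octave 2 → absolute = 2×12 + 11 = 35
Transpose down 4: 35 - 4 = 31
31 = 2×12 + 7 → G in octave 2
Result = G2


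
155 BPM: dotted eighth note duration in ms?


Let's work it out.
One quarter-note beat = 60000 / BPM = 60000 / 155 ms
Dotted eighth note = 3/4 × quarter note
Duration = 3/4 × 60000 / 155 = 45000 / 155
= 290.3 ms


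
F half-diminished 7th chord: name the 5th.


Reasoning:
Half-diminished 7th chord = root + minor 3rd + diminished 5th + minor 7th
Seventh chords stack in thirds, so the letter names are F-A-C-E
Root: F
Minor 3rd above F: Ab
Diminished 5th above F: Cb
Minor 7th above F: Eb
The 5th = Cb


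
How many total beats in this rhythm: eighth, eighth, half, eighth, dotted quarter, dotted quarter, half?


Let's work it out.
Beat values:
  eighth = 0.5 beats
  eighth = 0.5 beats
  half = 2 beats
  eighth = 0.5 beats
  dotted quarter = 1.5 beats
  dotted quarter = 1.5 beats
  half = 2 beats
Sum = 0.5 + 0.5 + 2 + 0.5 + 1.5 + 1.5 + 2
= 8.5 beats


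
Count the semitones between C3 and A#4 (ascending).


Reasoning:
Absolute semitone position = octave×12 + chromatic position
C3: 3×12 + 0 = 36
A#4: 4×12 + 10 = 58
Difference = 58 - 36 = 22
= 22 semitones


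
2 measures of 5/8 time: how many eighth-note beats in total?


Step by step:
Time signature 5/8: the bottom number 8 means the eighth note gets one count
The top number 5 means 5 eighth-note beats per measure
Total = 5 × 2 measures
= 10 eighth-note beats


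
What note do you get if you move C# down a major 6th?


Solution.
major 6th: 6 letter names, 9 semitones
Letter: C - 5 → E
Pitch: C# - 9 semitones, spelled as an E → E
= E


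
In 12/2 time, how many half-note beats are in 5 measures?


Time signature 12/2: the bottom number 2 means the half note gets one count
The top number 12 means 12 half-note beats per measure
Total = 12 × 5 measures
= 60 half-note beats


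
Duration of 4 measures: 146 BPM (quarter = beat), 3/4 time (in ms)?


Reasoning:
Quarter-note beat duration = 60000 / 146 ms
Beats per measure (3/4) = 3
One measure = 3 × 60000 / 146 = 180000 / 146 ms
4 measures = 4 × 180000 / 146 = 720000 / 146
= 4931.5 ms


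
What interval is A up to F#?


Reasoning:
Letter names: A → F spans 6 letter names → a 6th
Semitones: A → F# = 9 half-steps
A 6th of 9 semitones is a major 6th
= major 6th


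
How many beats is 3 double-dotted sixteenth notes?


Let's work it out.
Base sixteenth note = 1/4 beats
Dot 1 adds half the previous value: +1/8
Dot 2 adds half the previous value: +1/16
One double-dotted sixteenth = 1/4 + 1/8 + 1/16 = 7/16
3 of them = 3 × 7/16 = 21/16
= 21/16 beats


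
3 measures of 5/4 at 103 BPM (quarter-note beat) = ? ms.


Reasoning:
Quarter-note beat duration = 60000 / 103 ms
Beats per measure (5/4) = 5
One measure = 5 × 60000 / 103 = 300000 / 103 ms
3 measures = 3 × 300000 / 103 = 900000 / 103
= 8737.9 ms


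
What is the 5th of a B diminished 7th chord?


Diminished 7th chord = root + minor 3rd + diminished 5th + diminished 7th
Seventh chords stack in thirds, so the letter names are B-D-F-A
Root: B
Minor 3rd above B: D
Diminished 5th above B: F
Diminished 7th above B: Ab
The 5th = F


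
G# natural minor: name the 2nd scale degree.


Solution.
Natural minor scale pattern: W-H-W-W-H-W-W (2-1-2-2-1-2-2 semitones)
Starting from G#:
  G# + 2 semitones → A#
  A# + 1 semitone → B
  B + 2 semitones → C#
  C# + 2 semitones → D#
  D# + 1 semitone → E
  E + 2 semitones → F#
  F# + 2 semitones → G#
Scale: G# A# B C# D# E F#
Degree 2 = A#


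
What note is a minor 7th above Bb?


A 7th spans 7 letter names, so from B we land on A
A minor 7th = 10 semitones above Bb
Spell A at that pitch: Ab
= Ab


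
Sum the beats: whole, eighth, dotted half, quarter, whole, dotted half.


Let's work it out.
Beat values:
  whole = 4 beats
  eighth = 0.5 beats
  dotted half = 3 beats
  quarter = 1 beat
  whole = 4 beats
  dotted half = 3 beats
Sum = 4 + 0.5 + 3 + 1 + 4 + 3
= 15.5 beats


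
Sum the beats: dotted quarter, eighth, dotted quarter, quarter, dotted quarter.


Beat values:
  dotted quarter = 1.5 beats
  eighth = 0.5 beats
  dotted quarter = 1.5 beats
  quarter = 1 beat
  dotted quarter = 1.5 beats
Sum = 1.5 + 0.5 + 1.5 + 1 + 1.5
= 6 beats


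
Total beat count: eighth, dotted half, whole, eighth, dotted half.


Solution.
Beat values:
  eighth = 0.5 beats
  dotted half = 3 beats
  whole = 4 beats
  eighth = 0.5 beats
  dotted half = 3 beats
Sum = 0.5 + 3 + 4 + 0.5 + 3
= 11 beats


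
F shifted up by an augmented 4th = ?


Step by step:
augmented 4th: 4 letter names, 6 semitones
Letter: F + 3 → B
Pitch: F + 6 semitones, spelled as a B → B
= B


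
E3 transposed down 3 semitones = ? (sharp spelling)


E3: chromatic position 4 in octave 3 → absolute = 3×12 + 4 = 40
Transpose down 3: 40 - 3 = 37
37 = 3×12 + 1 → C# in octave 3
Result = C#3


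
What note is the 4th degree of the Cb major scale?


Working:
Major scale pattern: W-W-H-W-W-W-H (2-2-1-2-2-2-1 semitones)
Starting from Cb:
  Cb + 2 semitones → Db
  Db + 2 semitones → Eb
  Eb + 1 semitone → Fb
  Fb + 2 semitones → Gb
  Gb + 2 semitones → Ab
  Ab + 2 semitones → Bb
  Bb + 1 semitone → Cb
Scale: Cb Db Eb Fb Gb Ab Bb
Degree 4 = Fb


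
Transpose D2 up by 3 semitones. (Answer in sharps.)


Working:
D2: chromatic position 2 in octave 2 → absolute = 2×12 + 2 = 26
Transpose up 3: 26 + 3 = 29
29 = 2×12 + 5 → F in octave 2
Result = F2


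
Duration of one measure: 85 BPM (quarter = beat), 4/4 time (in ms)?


Quarter-note beat duration = 60000 / 85 ms
Beats per measure (4/4) = 4
One measure = 4 × 60000 / 85 = 240000 / 85 ms
= 2823.5 ms


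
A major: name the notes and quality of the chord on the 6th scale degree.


Reasoning:
A major scale: A B C# D E F# G#
Diatonic triad on degree 6 stacks scale notes 6, 1, 3: F# A C#
F#→A = 3 semitones; F#→C# = 7 semitones → minor triad
= F# A C# (minor)


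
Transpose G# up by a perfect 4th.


Let's work it out.
perfect 4th: 4 letter names, 5 semitones
Letter: G + 3 → C
Pitch: G# + 5 semitones, spelled as a C → C#
= C#


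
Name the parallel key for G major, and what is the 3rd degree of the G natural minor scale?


Parallel keys share the same tonic but differ in mode
G major → parallel is G minor
G natural minor scale: G A Bb C D Eb F
= G minor; 3rd degree = Bb


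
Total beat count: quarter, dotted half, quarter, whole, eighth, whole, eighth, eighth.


Working:
Beat values:
  quarter = 1 beat
  dotted half = 3 beats
  quarter = 1 beat
  whole = 4 beats
  eighth = 0.5 beats
  whole = 4 beats
  eighth = 0.5 beats
  eighth = 0.5 beats
Sum = 1 + 3 + 1 + 4 + 0.5 + 4 + 0.5 + 0.5
= 14.5 beats


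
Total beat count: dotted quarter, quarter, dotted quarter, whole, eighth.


Step by step:
Beat values:
  dotted quarter = 1.5 beats
  quarter = 1 beat
  dotted quarter = 1.5 beats
  whole = 4 beats
  eighth = 0.5 beats
Sum = 1.5 + 1 + 1.5 + 4 + 0.5
= 8.5 beats


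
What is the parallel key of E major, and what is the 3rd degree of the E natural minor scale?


Working:
Parallel keys share the same tonic but differ in mode
E major → parallel is E minor
E natural minor scale: E F# G A B C D
= E minor; 3rd degree = G


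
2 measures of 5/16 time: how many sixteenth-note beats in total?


Step by step:
Time signature 5/16: the bottom number 16 means the sixteenth note gets one count
The top number 5 means 5 sixteenth-note beats per measure
Total = 5 × 2 measures
= 10 sixteenth-note beats


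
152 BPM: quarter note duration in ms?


Let's work it out.
One quarter-note beat = 60000 / BPM = 60000 / 152 ms
Duration = 60000 / 152
= 394.7 ms


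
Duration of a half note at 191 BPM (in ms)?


Reasoning:
One quarter-note beat = 60000 / BPM = 60000 / 191 ms
Half note = 2 × quarter note
Duration = 2 × 60000 / 191 = 120000 / 191
= 628.3 ms


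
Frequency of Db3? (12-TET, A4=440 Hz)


Solution.
f = 440 × 2^(n/12) where n = semitones from A4
Db3: -20 semitones from A4
f = 440 × 2^(-20/12)
f = 138.59 Hz


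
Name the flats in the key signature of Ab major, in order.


Flat major keys: C(0), F(1), Bb(2), Eb(3), Ab(4), Db(5), Gb(6), Cb(7)
Ab major has 4 flats
Order of flats: Bb Eb Ab Db Gb Cb Fb → first 4: Bb, Eb, Ab, Db
= Bb, Eb, Ab, Db


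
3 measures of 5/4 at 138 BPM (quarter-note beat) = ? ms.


Reasoning:
Quarter-note beat duration = 60000 / 138 ms
Beats per measure (5/4) = 5
One measure = 5 × 60000 / 138 = 300000 / 138 ms
3 measures = 3 × 300000 / 138 = 900000 / 138
= 6521.7 ms


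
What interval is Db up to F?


Letter names: D → F spans 3 letter names → a 3rd
Semitones: Db → F = 4 half-steps
A 3rd of 4 semitones is a major 3rd
= major 3rd


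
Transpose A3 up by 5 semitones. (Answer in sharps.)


Reasoning:
A3: chromatic position 9 in octave 3 → absolute = 3×12 + 9 = 45
Transpose up 5: 45 + 5 = 50
50 = 4×12 + 2 → D in octave 4
Result = D4


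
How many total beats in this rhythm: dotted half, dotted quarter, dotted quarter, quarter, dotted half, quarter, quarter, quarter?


Solution.
Beat values:
  dotted half = 3 beats
  dotted quarter = 1.5 beats
  dotted quarter = 1.5 beats
  quarter = 1 beat
  dotted half = 3 beats
  quarter = 1 beat
  quarter = 1 beat
  quarter = 1 beat
Sum = 3 + 1.5 + 1.5 + 1 + 3 + 1 + 1 + 1
= 13 beats


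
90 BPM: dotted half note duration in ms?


Let's work it out.
One quarter-note beat = 60000 / BPM = 60000 / 90 ms
Dotted half note = 3 × quarter note
Duration = 3 × 60000 / 90 = 180000 / 90
= 2000.0 ms


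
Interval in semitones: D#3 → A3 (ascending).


Absolute semitone position = octave×12 + chromatic position
D#3: 3×12 + 3 = 39
A3: 3×12 + 9 = 45
Difference = 45 - 39 = 6
= 6 semitones


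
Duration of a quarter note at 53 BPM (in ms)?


Let's work it out.
One quarter-note beat = 60000 / BPM = 60000 / 53 ms
Duration = 60000 / 53
= 1132.1 ms


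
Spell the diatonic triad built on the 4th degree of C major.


Let's work it out.
C major scale: C D E F G A B
Diatonic triad on degree 4 stacks scale notes 4, 6, 1: F A C
F→A = 4 semitones; F→C = 7 semitones → major triad
= F A C (major)


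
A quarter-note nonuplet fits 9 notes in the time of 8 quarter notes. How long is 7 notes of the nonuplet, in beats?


Solution.
Nonuplet: 9 notes occupy the space of 8 quarter notes
Space = 8 × 1 = 8 beats
Each nonuplet note = 8 / 9 = 8/9 beats
7 notes = 7 × 8/9 = 56/9
= 56/9 beats


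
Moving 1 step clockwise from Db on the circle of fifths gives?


Each clockwise step on the circle of fifths moves up a perfect 5th
From Db: Db → Ab
= Ab


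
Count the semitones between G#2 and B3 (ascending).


Absolute semitone position = octave×12 + chromatic position
G#2: 2×12 + 8 = 32
B3: 3×12 + 11 = 47
Difference = 47 - 32 = 15
= 15 semitones


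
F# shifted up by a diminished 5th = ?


Solution.
diminished 5th: 5 letter names, 6 semitones
Letter: F + 4 → C
Pitch: F# + 6 semitones, spelled as a C → C
= C


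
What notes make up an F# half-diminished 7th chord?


Step by step:
Half-diminished 7th chord = root + minor 3rd + diminished 5th + minor 7th
Seventh chords stack in thirds, so the letter names are F-A-C-E
Root: F#
Minor 3rd above F#: A
Diminished 5th above F#: C
Minor 7th above F#: E
Chord = F# A C E


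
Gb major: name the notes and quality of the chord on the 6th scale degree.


Gb major scale: Gb Ab Bb Cb Db Eb F
Diatonic triad on degree 6 stacks scale notes 6, 1, 3: Eb Gb Bb
Eb→Gb = 3 semitones; Eb→Bb = 7 semitones → minor triad
= Eb Gb Bb (minor)


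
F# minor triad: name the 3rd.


Minor triad = root + minor 3rd (3 semitones) + perfect 5th (7 semitones)
A triad on F# stacks thirds, so the chord tones use letter names F-A-C
Root: F#
Minor 3rd above F#: A
Perfect 5th above F#: C#
The 3rd = A


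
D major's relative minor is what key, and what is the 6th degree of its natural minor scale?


Solution.
The relative minor shares the major's key signature and starts on its 6th degree
6th degree = a major 6th above the tonic; a major 6th above D is B
→ relative minor of D major is B minor
B natural minor scale: B C# D E F# G A
= B minor; 6th degree = G


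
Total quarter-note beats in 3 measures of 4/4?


Step by step:
Time signature 4/4: the bottom number 4 means the quarter note gets one count
The top number 4 means 4 quarter-note beats per measure
Total = 4 × 3 measures
= 12 quarter-note beats


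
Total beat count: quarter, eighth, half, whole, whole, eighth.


Solution.
Beat values:
  quarter = 1 beat
  eighth = 0.5 beats
  half = 2 beats
  whole = 4 beats
  whole = 4 beats
  eighth = 0.5 beats
Sum = 1 + 0.5 + 2 + 4 + 4 + 0.5
= 12 beats


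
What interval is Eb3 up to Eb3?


Step by step:
Letter names: E → E spans 1 letter name → a unison
Semitones: Eb3 → Eb3 = 0 half-steps
A unison of 0 semitones is a perfect unison
= perfect unison


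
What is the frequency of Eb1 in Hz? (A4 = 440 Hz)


f = 440 × 2^(n/12) where n = semitones from A4
Eb1: -42 semitones from A4
f = 440 × 2^(-42/12)
f = 38.89 Hz


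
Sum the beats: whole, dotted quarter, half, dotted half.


Beat values:
  whole = 4 beats
  dotted quarter = 1.5 beats
  half = 2 beats
  dotted half = 3 beats
Sum = 4 + 1.5 + 2 + 3
= 10.5 beats


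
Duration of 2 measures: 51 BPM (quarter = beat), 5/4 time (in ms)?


Solution.
Quarter-note beat duration = 60000 / 51 ms
Beats per measure (5/4) = 5
One measure = 5 × 60000 / 51 = 300000 / 51 ms
2 measures = 2 × 300000 / 51 = 600000 / 51
= 11764.7 ms


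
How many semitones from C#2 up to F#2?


Solution.
Absolute semitone position = octave×12 + chromatic position
C#2: 2×12 + 1 = 25
F#2: 2×12 + 6 = 30
Difference = 30 - 25 = 5
= 5 semitones


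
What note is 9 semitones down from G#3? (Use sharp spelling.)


Reasoning:
G#3: chromatic position 8 in octave 3 → absolute = 3×12 + 8 = 44
Transpose down 9: 44 - 9 = 35
35 = 2×12 + 11 → B in octave 2
Result = B2


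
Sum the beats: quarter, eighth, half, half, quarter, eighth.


Let's work it out.
Beat values:
  quarter = 1 beat
  eighth = 0.5 beats
  half = 2 beats
  half = 2 beats
  quarter = 1 beat
  eighth = 0.5 beats
Sum = 1 + 0.5 + 2 + 2 + 1 + 0.5
= 7 beats


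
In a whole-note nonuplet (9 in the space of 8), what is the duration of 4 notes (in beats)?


Working:
Nonuplet: 9 notes occupy the space of 8 whole notes
Space = 8 × 4 = 32 beats
Each nonuplet note = 32 / 9 = 32/9 beats
4 notes = 4 × 32/9 = 128/9
= 128/9 beats


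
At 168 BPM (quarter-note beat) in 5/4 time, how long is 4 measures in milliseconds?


Solution.
Quarter-note beat duration = 60000 / 168 ms
Beats per measure (5/4) = 5
One measure = 5 × 60000 / 168 = 300000 / 168 ms
4 measures = 4 × 300000 / 168 = 1200000 / 168
= 7142.9 ms


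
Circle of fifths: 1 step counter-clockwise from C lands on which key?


Working:
Each counter-clockwise step moves down a perfect 5th (= up a perfect 4th)
From C: C → F
= F


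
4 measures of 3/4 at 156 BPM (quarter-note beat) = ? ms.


Quarter-note beat duration = 60000 / 156 ms
Beats per measure (3/4) = 3
One measure = 3 × 60000 / 156 = 180000 / 156 ms
4 measures = 4 × 180000 / 156 = 720000 / 156
= 4615.4 ms


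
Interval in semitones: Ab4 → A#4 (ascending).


Absolute semitone position = octave×12 + chromatic position
Ab4: 4×12 + 8 = 56
A#4: 4×12 + 10 = 58
Difference = 58 - 56 = 2
= 2 semitones


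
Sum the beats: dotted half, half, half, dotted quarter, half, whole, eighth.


Step by step:
Beat values:
  dotted half = 3 beats
  half = 2 beats
  half = 2 beats
  dotted quarter = 1.5 beats
  half = 2 beats
  whole = 4 beats
  eighth = 0.5 beats
Sum = 3 + 2 + 2 + 1.5 + 2 + 4 + 0.5
= 15 beats


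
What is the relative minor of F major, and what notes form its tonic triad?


Solution.
The relative minor shares the major's key signature and starts on its 6th degree
6th degree = a major 6th above the tonic; a major 6th above F is D
→ relative minor of F major is D minor
Tonic triad of D minor = root + minor 3rd + perfect 5th = D F A
= D minor; triad = D F A


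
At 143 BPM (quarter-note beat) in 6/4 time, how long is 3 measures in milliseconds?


Quarter-note beat duration = 60000 / 143 ms
Beats per measure (6/4) = 6
One measure = 6 × 60000 / 143 = 360000 / 143 ms
3 measures = 3 × 360000 / 143 = 1080000 / 143
= 7552.4 ms


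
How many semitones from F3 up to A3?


Absolute semitone position = octave×12 + chromatic position
F3: 3×12 + 5 = 41
A3: 3×12 + 9 = 45
Difference = 45 - 41 = 4
= 4 semitones


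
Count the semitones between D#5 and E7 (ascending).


Solution.
Absolute semitone position = octave×12 + chromatic position
D#5: 5×12 + 3 = 63
E7: 7×12 + 4 = 88
Difference = 88 - 63 = 25
= 25 semitones


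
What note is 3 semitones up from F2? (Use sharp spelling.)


F2: chromatic position 5 in octave 2 → absolute = 2×12 + 5 = 29
Transpose up 3: 29 + 3 = 32
32 = 2×12 + 8 → G# in octave 2
Result = G#2


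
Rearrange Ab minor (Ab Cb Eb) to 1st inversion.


Step by step:
Root position: Ab Cb Eb
1st inversion: move root up an octave
Bass note: Cb
Notes (bottom to top) = Cb Eb Ab


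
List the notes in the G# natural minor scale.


Natural minor scale pattern: W-H-W-W-H-W-W (2-1-2-2-1-2-2 semitones)
Starting from G#:
  G# + 2 semitones → A#
  A# + 1 semitone → B
  B + 2 semitones → C#
  C# + 2 semitones → D#
  D# + 1 semitone → E
  E + 2 semitones → F#
  F# + 2 semitones → G#
Scale = G# A# B C# D# E F#


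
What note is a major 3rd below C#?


A 3rd spans 3 letter names, so from C we land on A
A major 3rd = 4 semitones below C#
Spell A at that pitch: A
= A


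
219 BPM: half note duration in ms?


One quarter-note beat = 60000 / BPM = 60000 / 219 ms
Half note = 2 × quarter note
Duration = 2 × 60000 / 219 = 120000 / 219
= 547.9 ms


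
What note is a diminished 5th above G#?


Solution.
A 5th spans 5 letter names, so from G we land on D
A diminished 5th = 6 semitones above G#
Spell D at that pitch: D
= D


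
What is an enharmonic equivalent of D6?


Step by step:
Enharmonic notes sound the same pitch but are spelled with different letter names
D and C## name the same pitch class
= C##6


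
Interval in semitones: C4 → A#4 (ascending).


Step by step:
Absolute semitone position = octave×12 + chromatic position
C4: 4×12 + 0 = 48
A#4: 4×12 + 10 = 58
Difference = 58 - 48 = 10
= 10 semitones


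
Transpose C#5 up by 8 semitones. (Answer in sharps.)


Step by step:
C#5: chromatic position 1 in octave 5 → absolute = 5×12 + 1 = 61
Transpose up 8: 61 + 8 = 69
69 = 5×12 + 9 → A in octave 5
Result = A5


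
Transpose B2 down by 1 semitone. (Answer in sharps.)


B2: chromatic position 11 in octave 2 → absolute = 2×12 + 11 = 35
Transpose down 1: 35 - 1 = 34
34 = 2×12 + 10 → A# in octave 2
Result = A#2


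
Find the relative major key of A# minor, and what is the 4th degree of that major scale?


The relative major shares the key signature and is a minor 3rd above the minor tonic
A minor 3rd above A# is C#
→ relative major of A# minor is C# major
C# major scale: C# D# E# F# G# A# B#
= C# major; 4th degree = F#


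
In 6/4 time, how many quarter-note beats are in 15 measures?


Reasoning:
Time signature 6/4: the bottom number 4 means the quarter note gets one count
The top number 6 means 6 quarter-note beats per measure
Total = 6 × 15 measures
= 90 quarter-note beats


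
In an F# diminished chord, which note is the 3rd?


Diminished triad = root + minor 3rd (3 semitones) + diminished 5th (6 semitones)
A triad on F# stacks thirds, so the chord tones use letter names F-A-C
Root: F#
Minor 3rd above F#: A
Diminished 5th above F#: C
The 3rd = A


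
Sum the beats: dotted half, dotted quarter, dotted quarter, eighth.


Step by step:
Beat values:
  dotted half = 3 beats
  dotted quarter = 1.5 beats
  dotted quarter = 1.5 beats
  eighth = 0.5 beats
Sum = 3 + 1.5 + 1.5 + 0.5
= 6.5 beats


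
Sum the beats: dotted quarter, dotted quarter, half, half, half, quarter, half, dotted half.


Step by step:
Beat values:
  dotted quarter = 1.5 beats
  dotted quarter = 1.5 beats
  half = 2 beats
  half = 2 beats
  half = 2 beats
  quarter = 1 beat
  half = 2 beats
  dotted half = 3 beats
Sum = 1.5 + 1.5 + 2 + 2 + 2 + 1 + 2 + 3
= 15 beats


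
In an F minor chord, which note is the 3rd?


Solution.
Minor triad = root + minor 3rd (3 semitones) + perfect 5th (7 semitones)
A triad on F stacks thirds, so the chord tones use letter names F-A-C
Root: F
Minor 3rd above F: Ab
Perfect 5th above F: C
The 3rd = Ab


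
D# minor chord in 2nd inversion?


Solution.
Root position: D# F# A#
2nd inversion: move root and 3rd up an octave
Bass note: A#
Notes (bottom to top) = A# D# F#


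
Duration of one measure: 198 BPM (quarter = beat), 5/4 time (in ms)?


Let's work it out.
Quarter-note beat duration = 60000 / 198 ms
Beats per measure (5/4) = 5
One measure = 5 × 60000 / 198 = 300000 / 198 ms
= 1515.2 ms


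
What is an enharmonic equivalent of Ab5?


Reasoning:
Enharmonic notes sound the same pitch but are spelled with different letter names
Ab and G# name the same pitch class
= G#5


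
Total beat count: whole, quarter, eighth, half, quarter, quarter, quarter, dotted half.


Step by step:
Beat values:
  whole = 4 beats
  quarter = 1 beat
  eighth = 0.5 beats
  half = 2 beats
  quarter = 1 beat
  quarter = 1 beat
  quarter = 1 beat
  dotted half = 3 beats
Sum = 4 + 1 + 0.5 + 2 + 1 + 1 + 1 + 3
= 13.5 beats


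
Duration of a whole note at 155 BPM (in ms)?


Let's work it out.
One quarter-note beat = 60000 / BPM = 60000 / 155 ms
Whole note = 4 × quarter note
Duration = 4 × 60000 / 155 = 240000 / 155
= 1548.4 ms


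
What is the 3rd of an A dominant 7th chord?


Step by step:
Dominant 7th chord = root + major 3rd + perfect 5th + minor 7th
Seventh chords stack in thirds, so the letter names are A-C-E-G
Root: A
Major 3rd above A: C#
Perfect 5th above A: E
Minor 7th above A: G
The 3rd = C#


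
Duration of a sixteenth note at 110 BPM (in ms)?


One quarter-note beat = 60000 / BPM = 60000 / 110 ms
Sixteenth note = 1/4 × quarter note
Duration = 1/4 × 60000 / 110 = 15000 / 110
= 136.4 ms


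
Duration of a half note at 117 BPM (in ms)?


Let's work it out.
One quarter-note beat = 60000 / BPM = 60000 / 117 ms
Half note = 2 × quarter note
Duration = 2 × 60000 / 117 = 120000 / 117
= 1025.6 ms


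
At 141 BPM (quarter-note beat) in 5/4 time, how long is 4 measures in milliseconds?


Quarter-note beat duration = 60000 / 141 ms
Beats per measure (5/4) = 5
One measure = 5 × 60000 / 141 = 300000 / 141 ms
4 measures = 4 × 300000 / 141 = 1200000 / 141
= 8510.6 ms


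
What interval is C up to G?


Step by step:
Letter names: C → G spans 5 letter names → a 5th
Semitones: C → G = 7 half-steps
A 5th of 7 semitones is a perfect 5th
= perfect 5th


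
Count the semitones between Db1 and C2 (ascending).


Reasoning:
Absolute semitone position = octave×12 + chromatic position
Db1: 1×12 + 1 = 13
C2: 2×12 + 0 = 24
Difference = 24 - 13 = 11
= 11 semitones


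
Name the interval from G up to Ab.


Working:
Letter names: G → A spans 2 letter names → a 2nd
Semitones: G → Ab = 1 half-step
A 2nd of 1 semitone is a minor 2nd
= minor 2nd


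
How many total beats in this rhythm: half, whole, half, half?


Reasoning:
Beat values:
  half = 2 beats
  whole = 4 beats
  half = 2 beats
  half = 2 beats
Sum = 2 + 4 + 2 + 2
= 10 beats


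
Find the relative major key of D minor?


Working:
The relative major shares the key signature and is a minor 3rd above the minor tonic
A minor 3rd above D is F
→ relative major of D minor is F major
= F major


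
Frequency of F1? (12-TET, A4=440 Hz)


Let's work it out.
f = 440 × 2^(n/12) where n = semitones from A4
F1: -40 semitones from A4
f = 440 × 2^(-40/12)
f = 43.65 Hz


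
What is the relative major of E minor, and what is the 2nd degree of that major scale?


The relative major shares the key signature and is a minor 3rd above the minor tonic
A minor 3rd above E is G
→ relative major of E minor is G major
G major scale: G A B C D E F#
= G major; 2nd degree = A


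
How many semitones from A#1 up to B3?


Absolute semitone position = octave×12 + chromatic position
A#1: 1×12 + 10 = 22
B3: 3×12 + 11 = 47
Difference = 47 - 22 = 25
= 25 semitones


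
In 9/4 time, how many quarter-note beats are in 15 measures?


Time signature 9/4: the bottom number 4 means the quarter note gets one count
The top number 9 means 9 quarter-note beats per measure
Total = 9 × 15 measures
= 135 quarter-note beats


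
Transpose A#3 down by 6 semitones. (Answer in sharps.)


Reasoning:
A#3: chromatic position 10 in octave 3 → absolute = 3×12 + 10 = 46
Transpose down 6: 46 - 6 = 40
40 = 3×12 + 4 → E in octave 3
Result = E3


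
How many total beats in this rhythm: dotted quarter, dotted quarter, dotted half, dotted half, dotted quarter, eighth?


Let's work it out.
Beat values:
  dotted quarter = 1.5 beats
  dotted quarter = 1.5 beats
  dotted half = 3 beats
  dotted half = 3 beats
  dotted quarter = 1.5 beats
  eighth = 0.5 beats
Sum = 1.5 + 1.5 + 3 + 3 + 1.5 + 0.5
= 11 beats


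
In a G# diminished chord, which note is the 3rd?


Step by step:
Diminished triad = root + minor 3rd (3 semitones) + diminished 5th (6 semitones)
A triad on G# stacks thirds, so the chord tones use letter names G-B-D
Root: G#
Minor 3rd above G#: B
Diminished 5th above G#: D
The 3rd = B
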